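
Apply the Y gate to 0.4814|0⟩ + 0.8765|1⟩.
-0.8765i|0⟩ + 0.4814i|1⟩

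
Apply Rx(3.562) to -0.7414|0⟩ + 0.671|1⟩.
(0.1547 - 0.6562i)|0⟩ + (-0.14 + 0.7251i)|1⟩

Rx(3.562) = [[cos(θ/2), −i·sin(θ/2)], [−i·sin(θ/2), cos(θ/2)]]; θ = 3.562, cos(θ/2) ≈ -0.208659, sin(θ/2) ≈ 0.977988.
With a = amp(|0⟩) = -0.7414 and b = amp(|1⟩) = 0.671:
new amp(|0⟩) = (-0.208659)·a + (-0.977988i)·b = (0.1547 - 0.6562i)
new amp(|1⟩) = (-0.977988i)·a + (-0.208659)·b = (-0.14 + 0.7251i)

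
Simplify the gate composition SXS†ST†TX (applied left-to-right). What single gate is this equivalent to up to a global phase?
S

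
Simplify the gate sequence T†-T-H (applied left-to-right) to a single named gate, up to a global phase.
H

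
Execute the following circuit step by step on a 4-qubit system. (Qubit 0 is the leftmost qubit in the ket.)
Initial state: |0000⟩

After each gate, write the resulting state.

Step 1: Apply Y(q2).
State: i|0010⟩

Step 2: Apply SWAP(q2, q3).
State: i|0001⟩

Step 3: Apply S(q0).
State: i|0001⟩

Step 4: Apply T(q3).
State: (-1/√2 + (1/√2)i)|0001⟩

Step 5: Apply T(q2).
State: (-1/√2 + (1/√2)i)|0001⟩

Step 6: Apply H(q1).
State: (-1/2 + (1/2)i)|0001⟩ + (-1/2 + (1/2)i)|0101⟩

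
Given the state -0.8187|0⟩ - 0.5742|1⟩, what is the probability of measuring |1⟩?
0.3297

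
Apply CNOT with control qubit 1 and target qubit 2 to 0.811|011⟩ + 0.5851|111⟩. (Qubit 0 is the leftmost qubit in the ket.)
0.811|010⟩ + 0.5851|110⟩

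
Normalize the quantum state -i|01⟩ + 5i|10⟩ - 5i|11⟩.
-0.14i|01⟩ + 0.7001i|10⟩ - 0.7001i|11⟩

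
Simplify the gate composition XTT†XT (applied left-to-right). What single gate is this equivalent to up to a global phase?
T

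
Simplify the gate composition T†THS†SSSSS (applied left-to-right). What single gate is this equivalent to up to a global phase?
H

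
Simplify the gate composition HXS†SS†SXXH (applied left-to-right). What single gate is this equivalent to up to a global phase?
Z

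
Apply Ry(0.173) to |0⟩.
0.9963|0⟩ + 0.08639|1⟩

Ry(0.173) = [[cos(θ/2), −sin(θ/2)], [sin(θ/2), cos(θ/2)]]; θ = 0.173, cos(θ/2) ≈ 0.996261, sin(θ/2) ≈ 0.0863922.
With a = amp(|0⟩) = 1 and b = amp(|1⟩) = 0:
new amp(|0⟩) = (0.996261)·a + (-0.0863922)·b = 0.9963
new amp(|1⟩) = (0.0863922)·a + (0.996261)·b = 0.08639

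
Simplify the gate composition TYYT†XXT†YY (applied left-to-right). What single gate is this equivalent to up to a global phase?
T†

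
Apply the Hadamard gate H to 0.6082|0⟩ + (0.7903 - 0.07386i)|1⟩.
(0.9889 - 0.05223i)|0⟩ + (-0.1288 + 0.05223i)|1⟩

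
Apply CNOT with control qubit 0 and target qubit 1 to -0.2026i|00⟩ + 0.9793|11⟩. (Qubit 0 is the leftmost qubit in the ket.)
-0.2026i|00⟩ + 0.9793|10⟩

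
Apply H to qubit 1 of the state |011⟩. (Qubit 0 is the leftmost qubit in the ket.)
1/√2|001⟩ - 1/√2|011⟩

H on qubit 1 mixes each pair of kets that differ only in qubit 1: amplitudes (a, b) of (|…0…⟩, |…1…⟩) become ((a + b)/√2, (a − b)/√2). Kets absent from the input have amplitude 0.
(|001⟩, |011⟩): (a, b) = (0, 1) → (1/√2, -1/√2)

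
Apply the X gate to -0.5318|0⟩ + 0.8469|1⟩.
0.8469|0⟩ - 0.5318|1⟩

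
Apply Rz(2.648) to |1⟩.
(0.2443 + 0.9697i)|1⟩

Rz(2.648) = [[e^(−iθ/2), 0], [0, e^(iθ/2)]] with e^(±iθ/2) = cos(θ/2) ± i·sin(θ/2); θ = 2.648, cos(θ/2) ≈ 0.244299, sin(θ/2) ≈ 0.9697.
With a = amp(|0⟩) = 0 and b = amp(|1⟩) = 1:
new amp(|0⟩) = (0.244299 - 0.9697i)·a = 0
new amp(|1⟩) = (0.244299 + 0.9697i)·b = (0.2443 + 0.9697i)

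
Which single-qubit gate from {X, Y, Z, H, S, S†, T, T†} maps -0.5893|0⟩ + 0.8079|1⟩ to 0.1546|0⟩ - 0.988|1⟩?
H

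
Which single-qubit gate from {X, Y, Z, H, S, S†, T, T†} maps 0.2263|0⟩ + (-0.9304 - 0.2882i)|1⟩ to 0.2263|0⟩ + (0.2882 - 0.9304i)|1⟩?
S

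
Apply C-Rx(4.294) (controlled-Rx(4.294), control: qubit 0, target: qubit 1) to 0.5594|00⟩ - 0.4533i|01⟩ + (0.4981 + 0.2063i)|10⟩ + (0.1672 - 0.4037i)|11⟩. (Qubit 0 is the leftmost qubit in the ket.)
0.5594|00⟩ - 0.4533i|01⟩ + (-0.6099 - 0.2526i)|10⟩ + (0.08189 - 0.1977i)|11⟩

C-Rx(4.294) leaves the control-|0⟩ kets |00⟩, |01⟩ unchanged and applies Rx(4.294) to qubit 1 on the control-|1⟩ pair (|10⟩, |11⟩).
Rx(4.294) = [[cos(θ/2), −i·sin(θ/2)], [−i·sin(θ/2), cos(θ/2)]]; θ = 4.294, cos(θ/2) ≈ -0.544845, sin(θ/2) ≈ 0.838537.
With a = amp(|10⟩) = (0.4981 + 0.2063i) and b = amp(|11⟩) = (0.1672 - 0.4037i):
new amp(|10⟩) = (-0.544845)·a + (-0.838537i)·b = (-0.6099 - 0.2526i)
new amp(|11⟩) = (-0.838537i)·a + (-0.544845)·b = (0.08189 - 0.1977i)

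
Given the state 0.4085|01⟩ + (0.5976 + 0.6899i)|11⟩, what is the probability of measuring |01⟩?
0.1669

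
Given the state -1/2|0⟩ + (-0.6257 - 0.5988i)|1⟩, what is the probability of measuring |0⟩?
1/4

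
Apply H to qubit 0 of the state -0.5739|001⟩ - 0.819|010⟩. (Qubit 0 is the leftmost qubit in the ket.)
-0.4058|001⟩ - 0.5791|010⟩ - 0.4058|101⟩ - 0.5791|110⟩

H on qubit 0 mixes each pair of kets that differ only in qubit 0: amplitudes (a, b) of (|…0…⟩, |…1…⟩) become ((a + b)/√2, (a − b)/√2). Kets absent from the input have amplitude 0.
(|001⟩, |101⟩): (a, b) = (-0.5739, 0) → (-0.4058, -0.4058)
(|010⟩, |110⟩): (a, b) = (-0.819, 0) → (-0.5791, -0.5791)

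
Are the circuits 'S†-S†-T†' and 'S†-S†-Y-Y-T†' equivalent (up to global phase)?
Yes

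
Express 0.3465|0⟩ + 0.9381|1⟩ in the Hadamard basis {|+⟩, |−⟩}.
0.9083|+⟩ - 0.4183|−⟩

With |ψ⟩ = α|0⟩ + β|1⟩, the Hadamard-basis coefficients are ⟨+|ψ⟩ = (α + β)/√2 and ⟨−|ψ⟩ = (α − β)/√2.
Here α = 0.3465, β = 0.9381: (α + β)/√2 = 0.9083, (α − β)/√2 = -0.4183.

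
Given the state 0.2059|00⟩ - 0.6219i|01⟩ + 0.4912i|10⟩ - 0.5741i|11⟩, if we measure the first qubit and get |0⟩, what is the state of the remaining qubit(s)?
0.3143|0⟩ - 0.9493i|1⟩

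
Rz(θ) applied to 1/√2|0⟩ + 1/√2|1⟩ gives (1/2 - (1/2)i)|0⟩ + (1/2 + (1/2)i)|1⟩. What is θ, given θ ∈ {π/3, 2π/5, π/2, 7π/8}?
π/2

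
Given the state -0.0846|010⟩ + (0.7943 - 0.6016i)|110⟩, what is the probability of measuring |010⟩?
0.007157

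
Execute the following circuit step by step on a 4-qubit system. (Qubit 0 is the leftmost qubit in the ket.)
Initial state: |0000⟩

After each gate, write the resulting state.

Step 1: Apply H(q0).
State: 1/√2|0000⟩ + 1/√2|1000⟩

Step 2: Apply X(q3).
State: 1/√2|0001⟩ + 1/√2|1001⟩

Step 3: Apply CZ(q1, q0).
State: 1/√2|0001⟩ + 1/√2|1001⟩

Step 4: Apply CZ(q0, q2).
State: 1/√2|0001⟩ + 1/√2|1001⟩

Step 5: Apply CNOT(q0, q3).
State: 1/√2|0001⟩ + 1/√2|1000⟩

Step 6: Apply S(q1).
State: 1/√2|0001⟩ + 1/√2|1000⟩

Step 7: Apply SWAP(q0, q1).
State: 1/√2|0001⟩ + 1/√2|0100⟩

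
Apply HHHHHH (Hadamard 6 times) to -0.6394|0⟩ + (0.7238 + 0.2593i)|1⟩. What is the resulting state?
-0.6394|0⟩ + (0.7238 + 0.2593i)|1⟩

H² = I, so an even number of Hadamards cancels: H^6 = I and the state is unchanged.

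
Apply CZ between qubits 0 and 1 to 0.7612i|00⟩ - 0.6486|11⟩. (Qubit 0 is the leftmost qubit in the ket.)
0.7612i|00⟩ + 0.6486|11⟩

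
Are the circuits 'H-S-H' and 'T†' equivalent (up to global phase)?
No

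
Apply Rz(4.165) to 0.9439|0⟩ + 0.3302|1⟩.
(-0.4622 - 0.823i)|0⟩ + (-0.1617 + 0.2879i)|1⟩

Rz(4.165) = [[e^(−iθ/2), 0], [0, e^(iθ/2)]] with e^(±iθ/2) = cos(θ/2) ± i·sin(θ/2); θ = 4.165, cos(θ/2) ≈ -0.489663, sin(θ/2) ≈ 0.871912.
With a = amp(|0⟩) = 0.9439 and b = amp(|1⟩) = 0.3302:
new amp(|0⟩) = (-0.489663 - 0.871912i)·a = (-0.4622 - 0.823i)
new amp(|1⟩) = (-0.489663 + 0.871912i)·b = (-0.1617 + 0.2879i)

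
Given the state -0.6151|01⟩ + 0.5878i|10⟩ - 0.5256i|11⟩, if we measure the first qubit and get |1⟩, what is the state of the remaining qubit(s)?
0.7454i|0⟩ - 0.6666i|1⟩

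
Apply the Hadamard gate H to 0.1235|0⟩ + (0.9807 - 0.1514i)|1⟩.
(0.7808 - 0.1071i)|0⟩ + (-0.6061 + 0.1071i)|1⟩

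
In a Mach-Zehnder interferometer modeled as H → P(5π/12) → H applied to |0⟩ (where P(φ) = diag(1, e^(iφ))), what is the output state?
(0.6294 + 0.483i)|0⟩ + (0.3706 - 0.483i)|1⟩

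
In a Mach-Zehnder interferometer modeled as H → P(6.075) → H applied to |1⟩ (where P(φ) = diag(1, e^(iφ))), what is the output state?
(0.0108 + 0.1033i)|0⟩ + (0.9892 - 0.1033i)|1⟩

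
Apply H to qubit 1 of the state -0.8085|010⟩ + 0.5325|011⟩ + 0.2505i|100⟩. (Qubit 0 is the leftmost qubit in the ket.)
-0.5717|000⟩ + 0.3765|001⟩ + 0.5717|010⟩ - 0.3765|011⟩ + 0.1771i|100⟩ + 0.1771i|110⟩

H on qubit 1 mixes each pair of kets that differ only in qubit 1: amplitudes (a, b) of (|…0…⟩, |…1…⟩) become ((a + b)/√2, (a − b)/√2). Kets absent from the input have amplitude 0.
(|000⟩, |010⟩): (a, b) = (0, -0.8085) → (-0.5717, 0.5717)
(|001⟩, |011⟩): (a, b) = (0, 0.5325) → (0.3765, -0.3765)
(|100⟩, |110⟩): (a, b) = (0.2505i, 0) → (0.1771i, 0.1771i)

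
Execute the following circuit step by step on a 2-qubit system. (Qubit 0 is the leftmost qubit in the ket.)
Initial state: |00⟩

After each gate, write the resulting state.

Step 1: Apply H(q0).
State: 1/√2|00⟩ + 1/√2|10⟩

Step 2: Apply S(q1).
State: 1/√2|00⟩ + 1/√2|10⟩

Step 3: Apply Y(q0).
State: -(1/√2)i|00⟩ + (1/√2)i|10⟩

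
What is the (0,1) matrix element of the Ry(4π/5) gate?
-0.9511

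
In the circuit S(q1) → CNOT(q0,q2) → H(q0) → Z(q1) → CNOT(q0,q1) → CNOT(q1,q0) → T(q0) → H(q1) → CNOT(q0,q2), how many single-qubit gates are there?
5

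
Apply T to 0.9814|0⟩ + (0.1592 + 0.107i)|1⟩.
0.9814|0⟩ + (0.03691 + 0.1882i)|1⟩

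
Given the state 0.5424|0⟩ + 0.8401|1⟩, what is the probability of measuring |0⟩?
0.2942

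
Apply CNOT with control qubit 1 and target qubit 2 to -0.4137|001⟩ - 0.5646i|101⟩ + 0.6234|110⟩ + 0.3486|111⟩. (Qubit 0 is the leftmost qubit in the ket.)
-0.4137|001⟩ - 0.5646i|101⟩ + 0.3486|110⟩ + 0.6234|111⟩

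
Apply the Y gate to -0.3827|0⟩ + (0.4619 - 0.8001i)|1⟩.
(-0.8001 - 0.4619i)|0⟩ - 0.3827i|1⟩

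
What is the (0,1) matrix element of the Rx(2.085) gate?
-0.8637i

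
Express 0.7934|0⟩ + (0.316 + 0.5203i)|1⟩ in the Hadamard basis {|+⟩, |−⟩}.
(0.7845 + 0.3679i)|+⟩ + (0.3376 - 0.3679i)|−⟩

With |ψ⟩ = α|0⟩ + β|1⟩, the Hadamard-basis coefficients are ⟨+|ψ⟩ = (α + β)/√2 and ⟨−|ψ⟩ = (α − β)/√2.
Here α = 0.7934, β = (0.316 + 0.5203i): (α + β)/√2 = (0.7845 + 0.3679i), (α − β)/√2 = (0.3376 - 0.3679i).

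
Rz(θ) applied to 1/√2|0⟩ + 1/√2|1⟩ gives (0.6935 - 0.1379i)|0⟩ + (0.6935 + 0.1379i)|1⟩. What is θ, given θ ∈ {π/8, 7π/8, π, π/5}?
π/8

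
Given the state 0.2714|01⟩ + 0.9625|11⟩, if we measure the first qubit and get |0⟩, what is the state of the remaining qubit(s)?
|1⟩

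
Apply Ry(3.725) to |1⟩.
-0.9578|0⟩ - 0.2876|1⟩

Ry(3.725) = [[cos(θ/2), −sin(θ/2)], [sin(θ/2), cos(θ/2)]]; θ = 3.725, cos(θ/2) ≈ -0.287584, sin(θ/2) ≈ 0.957755.
With a = amp(|0⟩) = 0 and b = amp(|1⟩) = 1:
new amp(|0⟩) = (-0.287584)·a + (-0.957755)·b = -0.9578
new amp(|1⟩) = (0.957755)·a + (-0.287584)·b = -0.2876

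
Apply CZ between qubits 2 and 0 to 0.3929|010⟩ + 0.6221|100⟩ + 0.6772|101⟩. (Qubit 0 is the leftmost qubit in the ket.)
0.3929|010⟩ + 0.6221|100⟩ - 0.6772|101⟩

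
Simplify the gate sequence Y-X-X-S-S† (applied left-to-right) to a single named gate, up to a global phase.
Y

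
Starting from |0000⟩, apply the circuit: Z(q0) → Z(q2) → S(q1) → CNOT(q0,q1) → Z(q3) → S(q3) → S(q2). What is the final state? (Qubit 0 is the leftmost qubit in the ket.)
|0000⟩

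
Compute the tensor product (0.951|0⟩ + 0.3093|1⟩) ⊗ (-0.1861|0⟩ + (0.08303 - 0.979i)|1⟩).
-0.177|00⟩ + (0.07896 - 0.931i)|01⟩ - 0.05756|10⟩ + (0.02568 - 0.3028i)|11⟩

amp(|b₁b₂…⟩) = product of the factor amplitudes for bits b₁, b₂, …; only kets whose every factor amplitude is nonzero survive.
|00⟩: (0.951)(-0.1861) = -0.177
|01⟩: (0.951)(0.08303 - 0.979i) = (0.07896 - 0.931i)
|10⟩: (0.3093)(-0.1861) = -0.05756
|11⟩: (0.3093)(0.08303 - 0.979i) = (0.02568 - 0.3028i)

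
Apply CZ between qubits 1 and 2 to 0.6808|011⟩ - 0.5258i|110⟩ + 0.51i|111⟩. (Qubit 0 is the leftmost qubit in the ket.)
-0.6808|011⟩ - 0.5258i|110⟩ - 0.51i|111⟩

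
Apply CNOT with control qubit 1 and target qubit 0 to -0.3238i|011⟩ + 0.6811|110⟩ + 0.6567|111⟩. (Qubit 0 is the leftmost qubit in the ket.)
0.6811|010⟩ + 0.6567|011⟩ - 0.3238i|111⟩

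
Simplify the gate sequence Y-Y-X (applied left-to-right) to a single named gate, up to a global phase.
X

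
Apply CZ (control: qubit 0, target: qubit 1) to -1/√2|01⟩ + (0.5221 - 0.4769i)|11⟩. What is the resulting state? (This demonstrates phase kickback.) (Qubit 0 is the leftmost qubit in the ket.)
-1/√2|01⟩ + (-0.5221 + 0.4769i)|11⟩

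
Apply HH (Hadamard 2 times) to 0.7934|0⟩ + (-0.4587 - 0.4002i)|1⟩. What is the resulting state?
0.7934|0⟩ + (-0.4587 - 0.4002i)|1⟩

H² = I, so an even number of Hadamards cancels: H^2 = I and the state is unchanged.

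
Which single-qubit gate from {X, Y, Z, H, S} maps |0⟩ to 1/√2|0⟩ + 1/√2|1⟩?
H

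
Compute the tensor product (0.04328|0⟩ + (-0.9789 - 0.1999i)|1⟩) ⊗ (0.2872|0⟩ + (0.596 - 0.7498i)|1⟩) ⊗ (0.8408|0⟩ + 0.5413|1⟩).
0.01045|000⟩ + 0.006728|001⟩ + (0.02169 - 0.02729i)|010⟩ + (0.01396 - 0.01757i)|011⟩ + (-0.2364 - 0.04827i)|100⟩ + (-0.1522 - 0.03108i)|101⟩ + (-0.6166 + 0.517i)|110⟩ + (-0.3969 + 0.3328i)|111⟩

amp(|b₁b₂…⟩) = product of the factor amplitudes for bits b₁, b₂, …; only kets whose every factor amplitude is nonzero survive.
|000⟩: (0.04328)(0.2872)(0.8408) = 0.01045
|001⟩: (0.04328)(0.2872)(0.5413) = 0.006728
|010⟩: (0.04328)(0.596 - 0.7498i)(0.8408) = (0.02169 - 0.02729i)
|011⟩: (0.04328)(0.596 - 0.7498i)(0.5413) = (0.01396 - 0.01757i)
|100⟩: (-0.9789 - 0.1999i)(0.2872)(0.8408) = (-0.2364 - 0.04827i)
|101⟩: (-0.9789 - 0.1999i)(0.2872)(0.5413) = (-0.1522 - 0.03108i)
|110⟩: (-0.9789 - 0.1999i)(0.596 - 0.7498i)(0.8408) = (-0.6166 + 0.517i)
|111⟩: (-0.9789 - 0.1999i)(0.596 - 0.7498i)(0.5413) = (-0.3969 + 0.3328i)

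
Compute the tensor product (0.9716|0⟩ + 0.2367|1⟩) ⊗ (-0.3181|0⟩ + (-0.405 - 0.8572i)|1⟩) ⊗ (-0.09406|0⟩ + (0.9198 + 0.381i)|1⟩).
0.02907|000⟩ + (-0.2843 - 0.1178i)|001⟩ + (0.03701 + 0.07834i)|010⟩ + (-0.04462 - 0.916i)|011⟩ + 0.007082|100⟩ + (-0.06926 - 0.02869i)|101⟩ + (0.009017 + 0.01908i)|110⟩ + (-0.01087 - 0.2232i)|111⟩

amp(|b₁b₂…⟩) = product of the factor amplitudes for bits b₁, b₂, …; only kets whose every factor amplitude is nonzero survive.
|000⟩: (0.9716)(-0.3181)(-0.09406) = 0.02907
|001⟩: (0.9716)(-0.3181)(0.9198 + 0.381i) = (-0.2843 - 0.1178i)
|010⟩: (0.9716)(-0.405 - 0.8572i)(-0.09406) = (0.03701 + 0.07834i)
|011⟩: (0.9716)(-0.405 - 0.8572i)(0.9198 + 0.381i) = (-0.04462 - 0.916i)
|100⟩: (0.2367)(-0.3181)(-0.09406) = 0.007082
|101⟩: (0.2367)(-0.3181)(0.9198 + 0.381i) = (-0.06926 - 0.02869i)
|110⟩: (0.2367)(-0.405 - 0.8572i)(-0.09406) = (0.009017 + 0.01908i)
|111⟩: (0.2367)(-0.405 - 0.8572i)(0.9198 + 0.381i) = (-0.01087 - 0.2232i)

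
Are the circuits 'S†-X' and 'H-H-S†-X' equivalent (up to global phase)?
Yes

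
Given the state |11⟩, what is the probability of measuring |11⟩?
1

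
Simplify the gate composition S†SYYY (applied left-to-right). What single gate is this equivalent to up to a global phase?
Y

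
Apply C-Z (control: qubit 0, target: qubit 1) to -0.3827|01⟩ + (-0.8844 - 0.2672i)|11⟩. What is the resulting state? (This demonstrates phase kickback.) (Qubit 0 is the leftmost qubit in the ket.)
-0.3827|01⟩ + (0.8844 + 0.2672i)|11⟩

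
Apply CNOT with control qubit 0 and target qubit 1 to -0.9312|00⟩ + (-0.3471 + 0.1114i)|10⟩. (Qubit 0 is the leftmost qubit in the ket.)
-0.9312|00⟩ + (-0.3471 + 0.1114i)|11⟩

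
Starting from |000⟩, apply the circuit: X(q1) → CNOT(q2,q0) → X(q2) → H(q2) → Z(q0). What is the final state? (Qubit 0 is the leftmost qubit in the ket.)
1/√2|010⟩ - 1/√2|011⟩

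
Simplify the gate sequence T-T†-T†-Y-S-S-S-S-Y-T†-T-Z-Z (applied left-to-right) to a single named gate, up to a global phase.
T†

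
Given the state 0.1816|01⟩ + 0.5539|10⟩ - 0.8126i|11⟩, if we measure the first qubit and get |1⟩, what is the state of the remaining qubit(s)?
0.5632|0⟩ - 0.8263i|1⟩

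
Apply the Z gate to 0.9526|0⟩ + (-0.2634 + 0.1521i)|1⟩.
0.9526|0⟩ + (0.2634 - 0.1521i)|1⟩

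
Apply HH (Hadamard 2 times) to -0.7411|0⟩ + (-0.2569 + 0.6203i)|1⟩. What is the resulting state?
-0.7411|0⟩ + (-0.2569 + 0.6203i)|1⟩

H² = I, so an even number of Hadamards cancels: H^2 = I and the state is unchanged.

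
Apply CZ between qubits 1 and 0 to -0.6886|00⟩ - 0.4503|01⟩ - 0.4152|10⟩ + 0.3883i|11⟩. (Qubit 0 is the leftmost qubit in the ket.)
-0.6886|00⟩ - 0.4503|01⟩ - 0.4152|10⟩ - 0.3883i|11⟩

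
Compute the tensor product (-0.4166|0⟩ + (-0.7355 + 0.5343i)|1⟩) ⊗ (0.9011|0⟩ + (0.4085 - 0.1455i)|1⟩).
-0.3754|00⟩ + (-0.1702 + 0.06062i)|01⟩ + (-0.6628 + 0.4815i)|10⟩ + (-0.2227 + 0.3253i)|11⟩

amp(|b₁b₂…⟩) = product of the factor amplitudes for bits b₁, b₂, …; only kets whose every factor amplitude is nonzero survive.
|00⟩: (-0.4166)(0.9011) = -0.3754
|01⟩: (-0.4166)(0.4085 - 0.1455i) = (-0.1702 + 0.06062i)
|10⟩: (-0.7355 + 0.5343i)(0.9011) = (-0.6628 + 0.4815i)
|11⟩: (-0.7355 + 0.5343i)(0.4085 - 0.1455i) = (-0.2227 + 0.3253i)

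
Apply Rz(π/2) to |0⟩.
(1/√2 - (1/√2)i)|0⟩

Rz(π/2) = [[e^(−iθ/2), 0], [0, e^(iθ/2)]] with e^(±iθ/2) = cos(θ/2) ± i·sin(θ/2); θ = π/2, cos(θ/2) ≈ 0.707107, sin(θ/2) ≈ 0.707107.
With a = amp(|0⟩) = 1 and b = amp(|1⟩) = 0:
new amp(|0⟩) = (0.707107 - 0.707107i)·a = (1/√2 - (1/√2)i)
new amp(|1⟩) = (0.707107 + 0.707107i)·b = 0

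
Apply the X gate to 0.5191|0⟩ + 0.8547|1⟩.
0.8547|0⟩ + 0.5191|1⟩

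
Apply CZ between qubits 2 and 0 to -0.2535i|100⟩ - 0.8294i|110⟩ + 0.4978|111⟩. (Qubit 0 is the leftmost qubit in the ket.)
-0.2535i|100⟩ - 0.8294i|110⟩ - 0.4978|111⟩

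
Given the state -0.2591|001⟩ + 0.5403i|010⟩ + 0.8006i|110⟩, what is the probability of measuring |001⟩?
0.06713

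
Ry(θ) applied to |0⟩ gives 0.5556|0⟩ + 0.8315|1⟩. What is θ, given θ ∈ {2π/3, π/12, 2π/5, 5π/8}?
5π/8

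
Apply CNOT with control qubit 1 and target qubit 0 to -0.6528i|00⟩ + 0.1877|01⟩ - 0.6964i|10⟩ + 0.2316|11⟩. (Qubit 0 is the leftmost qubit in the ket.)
-0.6528i|00⟩ + 0.2316|01⟩ - 0.6964i|10⟩ + 0.1877|11⟩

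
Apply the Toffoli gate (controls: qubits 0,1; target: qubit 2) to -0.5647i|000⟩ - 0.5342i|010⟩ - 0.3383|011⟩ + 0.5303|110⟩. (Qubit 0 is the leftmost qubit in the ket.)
-0.5647i|000⟩ - 0.5342i|010⟩ - 0.3383|011⟩ + 0.5303|111⟩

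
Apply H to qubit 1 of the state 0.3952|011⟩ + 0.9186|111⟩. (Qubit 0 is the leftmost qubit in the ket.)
0.2794|001⟩ - 0.2794|011⟩ + 0.6495|101⟩ - 0.6495|111⟩

H on qubit 1 mixes each pair of kets that differ only in qubit 1: amplitudes (a, b) of (|…0…⟩, |…1…⟩) become ((a + b)/√2, (a − b)/√2). Kets absent from the input have amplitude 0.
(|001⟩, |011⟩): (a, b) = (0, 0.3952) → (0.2794, -0.2794)
(|101⟩, |111⟩): (a, b) = (0, 0.9186) → (0.6495, -0.6495)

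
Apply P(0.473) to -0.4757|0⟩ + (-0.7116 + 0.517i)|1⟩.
-0.4757|0⟩ + (-0.869 + 0.1361i)|1⟩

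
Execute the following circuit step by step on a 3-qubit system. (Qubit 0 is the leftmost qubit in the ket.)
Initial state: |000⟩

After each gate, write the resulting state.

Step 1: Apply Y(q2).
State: i|001⟩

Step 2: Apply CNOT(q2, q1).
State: i|011⟩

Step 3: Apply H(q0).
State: (1/√2)i|011⟩ + (1/√2)i|111⟩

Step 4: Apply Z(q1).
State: -(1/√2)i|011⟩ - (1/√2)i|111⟩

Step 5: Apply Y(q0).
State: -1/√2|011⟩ + 1/√2|111⟩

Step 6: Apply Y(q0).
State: -(1/√2)i|011⟩ - (1/√2)i|111⟩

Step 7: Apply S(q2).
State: 1/√2|011⟩ + 1/√2|111⟩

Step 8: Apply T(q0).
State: 1/√2|011⟩ + (1/2 + (1/2)i)|111⟩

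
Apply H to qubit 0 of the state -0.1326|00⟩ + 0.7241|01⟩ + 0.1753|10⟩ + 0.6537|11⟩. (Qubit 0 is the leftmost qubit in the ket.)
0.03019|00⟩ + 0.9743|01⟩ - 0.2177|10⟩ + 0.04978|11⟩

H on qubit 0 mixes each pair of kets that differ only in qubit 0: amplitudes (a, b) of (|…0…⟩, |…1…⟩) become ((a + b)/√2, (a − b)/√2). Kets absent from the input have amplitude 0.
(|00⟩, |10⟩): (a, b) = (-0.1326, 0.1753) → (0.03019, -0.2177)
(|01⟩, |11⟩): (a, b) = (0.7241, 0.6537) → (0.9743, 0.04978)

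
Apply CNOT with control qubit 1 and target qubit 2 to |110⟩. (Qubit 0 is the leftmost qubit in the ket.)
|111⟩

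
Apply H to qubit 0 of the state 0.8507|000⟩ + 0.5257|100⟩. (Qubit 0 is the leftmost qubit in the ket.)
0.9733|000⟩ + 0.2298|100⟩

H on qubit 0 mixes each pair of kets that differ only in qubit 0: amplitudes (a, b) of (|…0…⟩, |…1…⟩) become ((a + b)/√2, (a − b)/√2). Kets absent from the input have amplitude 0.
(|000⟩, |100⟩): (a, b) = (0.8507, 0.5257) → (0.9733, 0.2298)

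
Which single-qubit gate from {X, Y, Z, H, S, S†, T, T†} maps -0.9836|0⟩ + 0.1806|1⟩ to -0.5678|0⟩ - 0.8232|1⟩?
H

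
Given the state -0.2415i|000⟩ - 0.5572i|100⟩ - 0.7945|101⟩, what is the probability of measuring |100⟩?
0.3105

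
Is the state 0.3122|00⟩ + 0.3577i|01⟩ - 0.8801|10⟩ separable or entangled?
Entangled

Writing the state as a|00⟩ + b|01⟩ + c|10⟩ + d|11⟩, it is a product state iff ad − bc = 0.
Here (a, b, c, d) = (0.3122, 0.3577i, -0.8801, 0): ad − bc = (0.3122)(0) − (0.3577i)(-0.8801) = 0.3148i ≠ 0, so the state is entangled.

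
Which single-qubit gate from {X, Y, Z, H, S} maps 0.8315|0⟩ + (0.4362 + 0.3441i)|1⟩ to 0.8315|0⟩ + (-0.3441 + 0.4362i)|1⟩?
S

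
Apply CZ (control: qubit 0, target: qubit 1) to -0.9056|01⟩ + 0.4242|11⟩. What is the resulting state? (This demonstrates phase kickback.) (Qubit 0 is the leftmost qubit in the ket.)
-0.9056|01⟩ - 0.4242|11⟩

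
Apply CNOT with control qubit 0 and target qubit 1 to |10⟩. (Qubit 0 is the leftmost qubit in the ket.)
|11⟩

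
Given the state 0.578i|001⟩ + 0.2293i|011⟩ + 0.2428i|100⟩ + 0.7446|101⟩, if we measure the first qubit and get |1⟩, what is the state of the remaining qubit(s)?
0.31i|00⟩ + 0.9507|01⟩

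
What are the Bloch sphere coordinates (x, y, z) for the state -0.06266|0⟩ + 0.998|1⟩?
(-0.1251, 0, -0.9921)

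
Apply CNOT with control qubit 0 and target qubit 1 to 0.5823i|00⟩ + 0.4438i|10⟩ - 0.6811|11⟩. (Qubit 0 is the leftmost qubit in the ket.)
0.5823i|00⟩ - 0.6811|10⟩ + 0.4438i|11⟩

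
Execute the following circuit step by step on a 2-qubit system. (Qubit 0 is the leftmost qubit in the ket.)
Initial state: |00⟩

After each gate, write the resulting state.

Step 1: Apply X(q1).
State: |01⟩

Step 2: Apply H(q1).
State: 1/√2|00⟩ - 1/√2|01⟩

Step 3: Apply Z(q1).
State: 1/√2|00⟩ + 1/√2|01⟩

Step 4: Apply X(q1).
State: 1/√2|00⟩ + 1/√2|01⟩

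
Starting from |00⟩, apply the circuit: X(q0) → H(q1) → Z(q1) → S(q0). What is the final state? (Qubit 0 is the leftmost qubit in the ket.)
(1/√2)i|10⟩ - (1/√2)i|11⟩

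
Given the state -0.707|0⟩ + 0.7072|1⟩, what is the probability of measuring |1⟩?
0.5001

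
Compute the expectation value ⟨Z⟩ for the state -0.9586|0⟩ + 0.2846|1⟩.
0.8379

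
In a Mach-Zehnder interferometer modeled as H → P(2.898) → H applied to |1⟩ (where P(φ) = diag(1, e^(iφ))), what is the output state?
(0.9852 - 0.1206i)|0⟩ + (0.01476 + 0.1206i)|1⟩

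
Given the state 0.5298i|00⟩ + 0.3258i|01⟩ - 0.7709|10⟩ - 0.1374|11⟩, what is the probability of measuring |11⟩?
0.01888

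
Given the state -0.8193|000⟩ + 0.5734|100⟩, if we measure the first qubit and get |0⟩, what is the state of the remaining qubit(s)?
-|00⟩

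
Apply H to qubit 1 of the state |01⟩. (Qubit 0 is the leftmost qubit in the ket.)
1/√2|00⟩ - 1/√2|01⟩

H on qubit 1 mixes each pair of kets that differ only in qubit 1: amplitudes (a, b) of (|…0…⟩, |…1…⟩) become ((a + b)/√2, (a − b)/√2). Kets absent from the input have amplitude 0.
(|00⟩, |01⟩): (a, b) = (0, 1) → (1/√2, -1/√2)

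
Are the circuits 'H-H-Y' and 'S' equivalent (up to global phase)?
No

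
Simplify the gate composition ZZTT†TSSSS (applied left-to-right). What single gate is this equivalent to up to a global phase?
T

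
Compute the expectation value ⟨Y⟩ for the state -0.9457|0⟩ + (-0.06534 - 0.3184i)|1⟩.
0.6022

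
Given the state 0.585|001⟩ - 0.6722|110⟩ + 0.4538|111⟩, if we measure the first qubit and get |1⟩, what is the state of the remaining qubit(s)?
-0.8288|10⟩ + 0.5595|11⟩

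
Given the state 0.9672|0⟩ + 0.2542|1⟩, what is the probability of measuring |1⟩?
0.06462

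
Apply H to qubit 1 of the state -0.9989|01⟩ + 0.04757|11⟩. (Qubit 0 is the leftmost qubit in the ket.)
-0.7063|00⟩ + 0.7063|01⟩ + 0.03364|10⟩ - 0.03364|11⟩

H on qubit 1 mixes each pair of kets that differ only in qubit 1: amplitudes (a, b) of (|…0…⟩, |…1…⟩) become ((a + b)/√2, (a − b)/√2). Kets absent from the input have amplitude 0.
(|00⟩, |01⟩): (a, b) = (0, -0.9989) → (-0.7063, 0.7063)
(|10⟩, |11⟩): (a, b) = (0, 0.04757) → (0.03364, -0.03364)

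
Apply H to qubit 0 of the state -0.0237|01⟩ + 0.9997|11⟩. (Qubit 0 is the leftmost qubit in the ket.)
0.6901|01⟩ - 0.7237|11⟩

H on qubit 0 mixes each pair of kets that differ only in qubit 0: amplitudes (a, b) of (|…0…⟩, |…1…⟩) become ((a + b)/√2, (a − b)/√2). Kets absent from the input have amplitude 0.
(|01⟩, |11⟩): (a, b) = (-0.0237, 0.9997) → (0.6901, -0.7237)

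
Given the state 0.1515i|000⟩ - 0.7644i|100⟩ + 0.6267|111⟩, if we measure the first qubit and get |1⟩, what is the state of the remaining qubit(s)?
-0.7733i|00⟩ + 0.634|11⟩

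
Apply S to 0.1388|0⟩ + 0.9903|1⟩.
0.1388|0⟩ + 0.9903i|1⟩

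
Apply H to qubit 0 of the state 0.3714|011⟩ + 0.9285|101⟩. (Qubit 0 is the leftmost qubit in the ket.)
0.6565|001⟩ + 0.2626|011⟩ - 0.6565|101⟩ + 0.2626|111⟩

H on qubit 0 mixes each pair of kets that differ only in qubit 0: amplitudes (a, b) of (|…0…⟩, |…1…⟩) become ((a + b)/√2, (a − b)/√2). Kets absent from the input have amplitude 0.
(|001⟩, |101⟩): (a, b) = (0, 0.9285) → (0.6565, -0.6565)
(|011⟩, |111⟩): (a, b) = (0.3714, 0) → (0.2626, 0.2626)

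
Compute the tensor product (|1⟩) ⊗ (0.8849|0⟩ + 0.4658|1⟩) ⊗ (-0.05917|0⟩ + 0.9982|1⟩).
-0.05236|100⟩ + 0.8833|101⟩ - 0.02756|110⟩ + 0.465|111⟩

amp(|b₁b₂…⟩) = product of the factor amplitudes for bits b₁, b₂, …; only kets whose every factor amplitude is nonzero survive.
|100⟩: (1)(0.8849)(-0.05917) = -0.05236
|101⟩: (1)(0.8849)(0.9982) = 0.8833
|110⟩: (1)(0.4658)(-0.05917) = -0.02756
|111⟩: (1)(0.4658)(0.9982) = 0.465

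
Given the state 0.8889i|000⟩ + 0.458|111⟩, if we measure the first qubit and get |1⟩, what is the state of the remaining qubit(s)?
|11⟩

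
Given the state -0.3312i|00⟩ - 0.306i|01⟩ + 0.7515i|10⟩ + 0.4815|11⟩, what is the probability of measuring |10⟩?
0.5648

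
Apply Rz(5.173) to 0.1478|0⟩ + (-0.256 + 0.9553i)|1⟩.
(-0.1256 - 0.07789i)|0⟩ + (-0.2859 - 0.9468i)|1⟩

Rz(5.173) = [[e^(−iθ/2), 0], [0, e^(iθ/2)]] with e^(±iθ/2) = cos(θ/2) ± i·sin(θ/2); θ = 5.173, cos(θ/2) ≈ -0.849852, sin(θ/2) ≈ 0.527022.
With a = amp(|0⟩) = 0.1478 and b = amp(|1⟩) = (-0.256 + 0.9553i):
new amp(|0⟩) = (-0.849852 - 0.527022i)·a = (-0.1256 - 0.07789i)
new amp(|1⟩) = (-0.849852 + 0.527022i)·b = (-0.2859 - 0.9468i)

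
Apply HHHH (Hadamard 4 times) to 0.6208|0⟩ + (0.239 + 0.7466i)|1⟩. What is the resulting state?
0.6208|0⟩ + (0.239 + 0.7466i)|1⟩

H² = I, so an even number of Hadamards cancels: H^4 = I and the state is unchanged.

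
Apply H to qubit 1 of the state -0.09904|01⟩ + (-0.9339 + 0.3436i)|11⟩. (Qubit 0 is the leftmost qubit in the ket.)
-0.07003|00⟩ + 0.07003|01⟩ + (-0.6604 + 0.243i)|10⟩ + (0.6604 - 0.243i)|11⟩

H on qubit 1 mixes each pair of kets that differ only in qubit 1: amplitudes (a, b) of (|…0…⟩, |…1…⟩) become ((a + b)/√2, (a − b)/√2). Kets absent from the input have amplitude 0.
(|00⟩, |01⟩): (a, b) = (0, -0.09904) → (-0.07003, 0.07003)
(|10⟩, |11⟩): (a, b) = (0, (-0.9339 + 0.3436i)) → ((-0.6604 + 0.243i), (0.6604 - 0.243i))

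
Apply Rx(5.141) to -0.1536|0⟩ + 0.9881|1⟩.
(0.1292 - 0.5341i)|0⟩ + (-0.8313 + 0.08303i)|1⟩

Rx(5.141) = [[cos(θ/2), −i·sin(θ/2)], [−i·sin(θ/2), cos(θ/2)]]; θ = 5.141, cos(θ/2) ≈ -0.841311, sin(θ/2) ≈ 0.540552.
With a = amp(|0⟩) = -0.1536 and b = amp(|1⟩) = 0.9881:
new amp(|0⟩) = (-0.841311)·a + (-0.540552i)·b = (0.1292 - 0.5341i)
new amp(|1⟩) = (-0.540552i)·a + (-0.841311)·b = (-0.8313 + 0.08303i)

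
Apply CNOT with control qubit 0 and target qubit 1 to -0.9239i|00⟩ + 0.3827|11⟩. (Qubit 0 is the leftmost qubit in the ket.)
-0.9239i|00⟩ + 0.3827|10⟩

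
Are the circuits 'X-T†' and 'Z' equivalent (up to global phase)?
No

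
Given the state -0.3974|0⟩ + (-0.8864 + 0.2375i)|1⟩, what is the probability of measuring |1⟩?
0.8421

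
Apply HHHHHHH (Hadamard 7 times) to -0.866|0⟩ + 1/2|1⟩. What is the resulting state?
-0.2588|0⟩ - 0.9659|1⟩

H² = I, so H^7 = H: a single Hadamard. With (a, b) = (-0.866, 1/2), H gives ((a + b)/√2, (a − b)/√2) = (-0.2588, -0.9659).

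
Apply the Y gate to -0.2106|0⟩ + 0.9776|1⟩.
-0.9776i|0⟩ - 0.2106i|1⟩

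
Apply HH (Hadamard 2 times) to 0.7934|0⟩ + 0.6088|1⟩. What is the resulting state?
0.7934|0⟩ + 0.6088|1⟩

H² = I, so an even number of Hadamards cancels: H^2 = I and the state is unchanged.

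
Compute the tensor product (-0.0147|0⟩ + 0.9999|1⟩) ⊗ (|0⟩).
-0.0147|00⟩ + 0.9999|10⟩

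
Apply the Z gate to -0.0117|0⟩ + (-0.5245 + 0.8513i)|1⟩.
-0.0117|0⟩ + (0.5245 - 0.8513i)|1⟩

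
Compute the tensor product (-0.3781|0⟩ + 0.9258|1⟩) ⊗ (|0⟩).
-0.3781|00⟩ + 0.9258|10⟩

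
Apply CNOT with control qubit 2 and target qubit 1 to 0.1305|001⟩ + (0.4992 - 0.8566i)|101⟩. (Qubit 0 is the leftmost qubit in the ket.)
0.1305|011⟩ + (0.4992 - 0.8566i)|111⟩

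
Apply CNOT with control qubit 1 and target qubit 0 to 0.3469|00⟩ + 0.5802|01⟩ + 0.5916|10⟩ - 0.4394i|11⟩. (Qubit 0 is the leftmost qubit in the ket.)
0.3469|00⟩ - 0.4394i|01⟩ + 0.5916|10⟩ + 0.5802|11⟩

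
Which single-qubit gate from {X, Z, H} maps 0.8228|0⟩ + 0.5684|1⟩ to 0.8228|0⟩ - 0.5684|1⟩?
Z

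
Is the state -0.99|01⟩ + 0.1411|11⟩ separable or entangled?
Separable

Writing the state as a|00⟩ + b|01⟩ + c|10⟩ + d|11⟩, it is a product state iff ad − bc = 0.
Here (a, b, c, d) = (0, -0.99, 0, 0.1411): ad − bc = (0)(0.1411) − (-0.99)(0) = 0, so the state is separable.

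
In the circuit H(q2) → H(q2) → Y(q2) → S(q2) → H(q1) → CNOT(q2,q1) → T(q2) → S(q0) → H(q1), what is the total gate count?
9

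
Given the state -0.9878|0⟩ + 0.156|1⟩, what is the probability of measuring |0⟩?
0.9757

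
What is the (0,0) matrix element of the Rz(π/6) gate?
(0.9659 - 0.2588i)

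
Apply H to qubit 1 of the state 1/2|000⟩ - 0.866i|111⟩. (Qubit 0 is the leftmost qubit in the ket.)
1/√8|000⟩ + 1/√8|010⟩ - 0.6124i|101⟩ + 0.6124i|111⟩

H on qubit 1 mixes each pair of kets that differ only in qubit 1: amplitudes (a, b) of (|…0…⟩, |…1…⟩) become ((a + b)/√2, (a − b)/√2). Kets absent from the input have amplitude 0.
(|000⟩, |010⟩): (a, b) = (1/2, 0) → (1/√8, 1/√8)
(|101⟩, |111⟩): (a, b) = (0, -0.866i) → (-0.6124i, 0.6124i)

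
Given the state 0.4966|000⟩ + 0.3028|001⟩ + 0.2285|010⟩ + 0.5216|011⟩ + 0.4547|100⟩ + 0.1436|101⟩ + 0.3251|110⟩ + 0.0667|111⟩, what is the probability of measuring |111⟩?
0.004449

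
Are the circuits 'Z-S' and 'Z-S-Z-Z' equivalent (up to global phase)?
Yes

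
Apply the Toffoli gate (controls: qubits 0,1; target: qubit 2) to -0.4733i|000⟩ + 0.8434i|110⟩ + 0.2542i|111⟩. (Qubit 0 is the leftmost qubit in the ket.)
-0.4733i|000⟩ + 0.2542i|110⟩ + 0.8434i|111⟩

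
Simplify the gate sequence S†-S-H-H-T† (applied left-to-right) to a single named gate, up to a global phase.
T†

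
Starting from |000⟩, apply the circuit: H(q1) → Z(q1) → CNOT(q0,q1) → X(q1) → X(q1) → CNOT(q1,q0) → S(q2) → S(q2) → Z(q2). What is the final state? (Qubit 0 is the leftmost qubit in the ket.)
1/√2|000⟩ - 1/√2|110⟩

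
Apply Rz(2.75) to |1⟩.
(0.1945 + 0.9809i)|1⟩

Rz(2.75) = [[e^(−iθ/2), 0], [0, e^(iθ/2)]] with e^(±iθ/2) = cos(θ/2) ± i·sin(θ/2); θ = 2.75, cos(θ/2) ≈ 0.194548, sin(θ/2) ≈ 0.980893.
With a = amp(|0⟩) = 0 and b = amp(|1⟩) = 1:
new amp(|0⟩) = (0.194548 - 0.980893i)·a = 0
new amp(|1⟩) = (0.194548 + 0.980893i)·b = (0.1945 + 0.9809i)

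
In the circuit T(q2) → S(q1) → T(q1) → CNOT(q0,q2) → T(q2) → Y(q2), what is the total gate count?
6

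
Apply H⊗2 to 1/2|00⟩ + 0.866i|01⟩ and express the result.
(0.25 + 0.433i)|00⟩ + (0.25 - 0.433i)|01⟩ + (0.25 + 0.433i)|10⟩ + (0.25 - 0.433i)|11⟩

H⊗2 gives amp(|y⟩) = (1/2) Σ_x (−1)^(x·y) amp(|x⟩), where x·y is the number of positions in which both x and y have a 1.
|00⟩: (1/2 + 0.866i)/2 = (0.25 + 0.433i)
|01⟩: (1/2 - 0.866i)/2 = (0.25 - 0.433i)
|10⟩: (1/2 + 0.866i)/2 = (0.25 + 0.433i)
|11⟩: (1/2 - 0.866i)/2 = (0.25 - 0.433i)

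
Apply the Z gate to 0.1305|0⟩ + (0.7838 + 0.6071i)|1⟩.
0.1305|0⟩ + (-0.7838 - 0.6071i)|1⟩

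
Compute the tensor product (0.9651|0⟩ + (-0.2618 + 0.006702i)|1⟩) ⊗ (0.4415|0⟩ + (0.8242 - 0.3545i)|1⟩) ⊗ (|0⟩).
0.4261|000⟩ + (0.7954 - 0.3421i)|010⟩ + (-0.1156 + 0.002959i)|100⟩ + (-0.2134 + 0.09833i)|110⟩

amp(|b₁b₂…⟩) = product of the factor amplitudes for bits b₁, b₂, …; only kets whose every factor amplitude is nonzero survive.
|000⟩: (0.9651)(0.4415)(1) = 0.4261
|010⟩: (0.9651)(0.8242 - 0.3545i)(1) = (0.7954 - 0.3421i)
|100⟩: (-0.2618 + 0.006702i)(0.4415)(1) = (-0.1156 + 0.002959i)
|110⟩: (-0.2618 + 0.006702i)(0.8242 - 0.3545i)(1) = (-0.2134 + 0.09833i)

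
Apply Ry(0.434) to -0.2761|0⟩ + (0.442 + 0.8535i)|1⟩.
(-0.3648 - 0.1838i)|0⟩ + (0.3722 + 0.8335i)|1⟩

Ry(0.434) = [[cos(θ/2), −sin(θ/2)], [sin(θ/2), cos(θ/2)]]; θ = 0.434, cos(θ/2) ≈ 0.976548, sin(θ/2) ≈ 0.215301.
With a = amp(|0⟩) = -0.2761 and b = amp(|1⟩) = (0.442 + 0.8535i):
new amp(|0⟩) = (0.976548)·a + (-0.215301)·b = (-0.3648 - 0.1838i)
new amp(|1⟩) = (0.215301)·a + (0.976548)·b = (0.3722 + 0.8335i)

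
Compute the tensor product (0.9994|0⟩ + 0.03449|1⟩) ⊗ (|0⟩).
0.9994|00⟩ + 0.03449|10⟩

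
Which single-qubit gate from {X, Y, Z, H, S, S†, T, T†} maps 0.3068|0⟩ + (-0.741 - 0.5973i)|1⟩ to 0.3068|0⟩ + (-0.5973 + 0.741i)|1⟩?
S†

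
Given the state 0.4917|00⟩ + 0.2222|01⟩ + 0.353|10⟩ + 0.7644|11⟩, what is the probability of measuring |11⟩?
0.5843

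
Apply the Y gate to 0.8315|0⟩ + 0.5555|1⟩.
-0.5555i|0⟩ + 0.8315i|1⟩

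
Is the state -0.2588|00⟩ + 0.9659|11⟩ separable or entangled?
Entangled

Writing the state as a|00⟩ + b|01⟩ + c|10⟩ + d|11⟩, it is a product state iff ad − bc = 0.
Here (a, b, c, d) = (-0.2588, 0, 0, 0.9659): ad − bc = (-0.2588)(0.9659) − (0)(0) = -0.25 ≠ 0, so the state is entangled.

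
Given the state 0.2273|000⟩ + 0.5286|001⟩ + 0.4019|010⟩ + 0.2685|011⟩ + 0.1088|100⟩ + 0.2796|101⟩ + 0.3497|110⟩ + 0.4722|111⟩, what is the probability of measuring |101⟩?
0.07818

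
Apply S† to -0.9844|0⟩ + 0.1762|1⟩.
-0.9844|0⟩ - 0.1762i|1⟩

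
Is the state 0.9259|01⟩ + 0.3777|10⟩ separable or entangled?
Entangled

Writing the state as a|00⟩ + b|01⟩ + c|10⟩ + d|11⟩, it is a product state iff ad − bc = 0.
Here (a, b, c, d) = (0, 0.9259, 0.3777, 0): ad − bc = (0)(0) − (0.9259)(0.3777) = -0.3497 ≠ 0, so the state is entangled.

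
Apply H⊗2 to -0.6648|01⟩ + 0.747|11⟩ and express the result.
0.0411|00⟩ - 0.0411|01⟩ - 0.7059|10⟩ + 0.7059|11⟩

H⊗2 gives amp(|y⟩) = (1/2) Σ_x (−1)^(x·y) amp(|x⟩), where x·y is the number of positions in which both x and y have a 1.
|00⟩: (-0.6648 + 0.747)/2 = 0.0411
|01⟩: (0.6648 - 0.747)/2 = -0.0411
|10⟩: (-0.6648 - 0.747)/2 = -0.7059
|11⟩: (0.6648 + 0.747)/2 = 0.7059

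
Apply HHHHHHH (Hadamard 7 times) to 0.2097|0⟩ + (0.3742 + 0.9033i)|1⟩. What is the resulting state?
(0.4129 + 0.6387i)|0⟩ + (-0.1163 - 0.6387i)|1⟩

H² = I, so H^7 = H: a single Hadamard. With (a, b) = (0.2097, (0.3742 + 0.9033i)), H gives ((a + b)/√2, (a − b)/√2) = ((0.4129 + 0.6387i), (-0.1163 - 0.6387i)).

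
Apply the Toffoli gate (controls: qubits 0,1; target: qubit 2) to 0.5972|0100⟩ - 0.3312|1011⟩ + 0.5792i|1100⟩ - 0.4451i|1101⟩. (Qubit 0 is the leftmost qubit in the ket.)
0.5972|0100⟩ - 0.3312|1011⟩ + 0.5792i|1110⟩ - 0.4451i|1111⟩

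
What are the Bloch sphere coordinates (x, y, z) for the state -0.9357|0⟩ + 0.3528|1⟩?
(-0.6602, 0, 0.7511)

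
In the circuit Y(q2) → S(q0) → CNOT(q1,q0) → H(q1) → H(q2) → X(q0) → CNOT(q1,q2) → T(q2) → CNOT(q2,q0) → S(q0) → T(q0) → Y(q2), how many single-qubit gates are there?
9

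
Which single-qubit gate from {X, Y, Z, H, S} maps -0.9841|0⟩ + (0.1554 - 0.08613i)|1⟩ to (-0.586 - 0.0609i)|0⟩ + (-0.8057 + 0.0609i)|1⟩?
H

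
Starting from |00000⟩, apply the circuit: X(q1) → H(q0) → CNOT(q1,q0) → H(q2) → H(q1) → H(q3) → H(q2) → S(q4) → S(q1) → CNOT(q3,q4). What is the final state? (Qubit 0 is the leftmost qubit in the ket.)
1/√8|00000⟩ + 1/√8|00011⟩ - (1/√8)i|01000⟩ - (1/√8)i|01011⟩ + 1/√8|10000⟩ + 1/√8|10011⟩ - (1/√8)i|11000⟩ - (1/√8)i|11011⟩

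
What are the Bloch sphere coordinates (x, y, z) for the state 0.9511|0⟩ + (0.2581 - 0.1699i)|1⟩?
(0.491, -0.3232, 0.8091)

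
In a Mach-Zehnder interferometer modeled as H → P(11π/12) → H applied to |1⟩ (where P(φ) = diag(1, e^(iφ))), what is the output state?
(0.983 - 0.1294i)|0⟩ + (0.01704 + 0.1294i)|1⟩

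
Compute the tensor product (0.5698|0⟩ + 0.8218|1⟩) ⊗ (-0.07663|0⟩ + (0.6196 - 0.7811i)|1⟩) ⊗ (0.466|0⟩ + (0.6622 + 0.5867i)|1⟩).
-0.02035|000⟩ + (-0.02891 - 0.02562i)|001⟩ + (0.1645 - 0.2074i)|010⟩ + (0.4949 - 0.08759i)|011⟩ - 0.02935|100⟩ + (-0.0417 - 0.03695i)|101⟩ + (0.2373 - 0.2991i)|110⟩ + (0.7138 - 0.1263i)|111⟩

amp(|b₁b₂…⟩) = product of the factor amplitudes for bits b₁, b₂, …; only kets whose every factor amplitude is nonzero survive.
|000⟩: (0.5698)(-0.07663)(0.466) = -0.02035
|001⟩: (0.5698)(-0.07663)(0.6622 + 0.5867i) = (-0.02891 - 0.02562i)
|010⟩: (0.5698)(0.6196 - 0.7811i)(0.466) = (0.1645 - 0.2074i)
|011⟩: (0.5698)(0.6196 - 0.7811i)(0.6622 + 0.5867i) = (0.4949 - 0.08759i)
|100⟩: (0.8218)(-0.07663)(0.466) = -0.02935
|101⟩: (0.8218)(-0.07663)(0.6622 + 0.5867i) = (-0.0417 - 0.03695i)
|110⟩: (0.8218)(0.6196 - 0.7811i)(0.466) = (0.2373 - 0.2991i)
|111⟩: (0.8218)(0.6196 - 0.7811i)(0.6622 + 0.5867i) = (0.7138 - 0.1263i)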